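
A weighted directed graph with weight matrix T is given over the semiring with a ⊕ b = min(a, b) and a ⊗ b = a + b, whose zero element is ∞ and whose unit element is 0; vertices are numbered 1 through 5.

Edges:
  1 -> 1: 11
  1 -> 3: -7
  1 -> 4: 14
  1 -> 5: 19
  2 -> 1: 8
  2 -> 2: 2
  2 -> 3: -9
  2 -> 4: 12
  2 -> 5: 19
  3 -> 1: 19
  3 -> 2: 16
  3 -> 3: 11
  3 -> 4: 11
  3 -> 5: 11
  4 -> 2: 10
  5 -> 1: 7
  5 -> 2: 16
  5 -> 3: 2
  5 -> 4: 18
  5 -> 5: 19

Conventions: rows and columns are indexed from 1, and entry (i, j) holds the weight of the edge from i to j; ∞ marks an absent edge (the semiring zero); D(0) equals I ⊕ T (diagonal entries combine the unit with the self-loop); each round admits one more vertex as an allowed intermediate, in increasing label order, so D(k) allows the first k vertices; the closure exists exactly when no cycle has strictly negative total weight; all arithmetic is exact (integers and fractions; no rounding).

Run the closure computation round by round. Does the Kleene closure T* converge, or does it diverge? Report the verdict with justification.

D(0):
  [0, ∞, -7, 14, 19]
  [8, 0, -9, 12, 19]
  [19, 16, 0, 11, 11]
  [∞, 10, ∞, 0, ∞]
  [7, 16, 2, 18, 0]
D(1):
  [0, ∞, -7, 14, 19]
  [8, 0, -9, 12, 19]
  [19, 16, 0, 11, 11]
  [∞, 10, ∞, 0, ∞]
  [7, 16, 0, 18, 0]
D(2):
  [0, ∞, -7, 14, 19]
  [8, 0, -9, 12, 19]
  [19, 16, 0, 11, 11]
  [18, 10, 1, 0, 29]
  [7, 16, 0, 18, 0]
D(3):
  [0, 9, -7, 4, 4]
  [8, 0, -9, 2, 2]
  [19, 16, 0, 11, 11]
  [18, 10, 1, 0, 12]
  [7, 16, 0, 11, 0]
D(4):
  [0, 9, -7, 4, 4]
  [8, 0, -9, 2, 2]
  [19, 16, 0, 11, 11]
  [18, 10, 1, 0, 12]
  [7, 16, 0, 11, 0]
D(5):
  [0, 9, -7, 4, 4]
  [8, 0, -9, 2, 2]
  [18, 16, 0, 11, 11]
  [18, 10, 1, 0, 12]
  [7, 16, 0, 11, 0]
Key observation: every diagonal entry stays at the unit through all rounds, so no improving cycle exists.
Answer: CONVERGES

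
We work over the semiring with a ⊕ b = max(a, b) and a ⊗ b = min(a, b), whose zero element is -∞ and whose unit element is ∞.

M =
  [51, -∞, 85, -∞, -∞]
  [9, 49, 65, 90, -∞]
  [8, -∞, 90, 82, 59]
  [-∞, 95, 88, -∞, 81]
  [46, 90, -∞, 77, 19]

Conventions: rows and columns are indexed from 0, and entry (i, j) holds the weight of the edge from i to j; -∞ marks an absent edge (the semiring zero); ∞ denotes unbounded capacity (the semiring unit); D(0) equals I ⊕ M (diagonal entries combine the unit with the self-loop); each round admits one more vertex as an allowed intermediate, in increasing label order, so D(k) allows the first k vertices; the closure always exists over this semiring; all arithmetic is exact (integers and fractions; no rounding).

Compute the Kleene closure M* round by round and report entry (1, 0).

D(0):
  [∞, -∞, 85, -∞, -∞]
  [9, ∞, 65, 90, -∞]
  [8, -∞, ∞, 82, 59]
  [-∞, 95, 88, ∞, 81]
  [46, 90, -∞, 77, ∞]
D(1):
  [∞, -∞, 85, -∞, -∞]
  [9, ∞, 65, 90, -∞]
  [8, -∞, ∞, 82, 59]
  [-∞, 95, 88, ∞, 81]
  [46, 90, 46, 77, ∞]
D(2):
  [∞, -∞, 85, -∞, -∞]
  [9, ∞, 65, 90, -∞]
  [8, -∞, ∞, 82, 59]
  [9, 95, 88, ∞, 81]
  [46, 90, 65, 90, ∞]
D(3):
  [∞, -∞, 85, 82, 59]
  [9, ∞, 65, 90, 59]
  [8, -∞, ∞, 82, 59]
  [9, 95, 88, ∞, 81]
  [46, 90, 65, 90, ∞]
D(4):
  [∞, 82, 85, 82, 81]
  [9, ∞, 88, 90, 81]
  [9, 82, ∞, 82, 81]
  [9, 95, 88, ∞, 81]
  [46, 90, 88, 90, ∞]
D(5):
  [∞, 82, 85, 82, 81]
  [46, ∞, 88, 90, 81]
  [46, 82, ∞, 82, 81]
  [46, 95, 88, ∞, 81]
  [46, 90, 88, 90, ∞]
Answer: M*[1][0] = 46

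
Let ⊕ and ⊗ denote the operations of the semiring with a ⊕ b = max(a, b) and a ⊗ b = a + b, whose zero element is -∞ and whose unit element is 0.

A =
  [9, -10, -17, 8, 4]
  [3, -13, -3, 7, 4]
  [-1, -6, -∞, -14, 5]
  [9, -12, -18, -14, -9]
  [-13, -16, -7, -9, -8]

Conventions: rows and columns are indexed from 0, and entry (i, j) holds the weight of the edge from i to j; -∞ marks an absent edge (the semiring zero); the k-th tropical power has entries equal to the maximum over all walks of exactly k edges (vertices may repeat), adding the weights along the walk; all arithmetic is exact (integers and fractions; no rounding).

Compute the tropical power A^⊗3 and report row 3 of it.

A^⊗2:
  [18, -1, -3, 17, 13]
  [16, -5, -3, 11, 7]
  [8, -11, -2, 7, 3]
  [18, -1, -8, 17, 13]
  [0, -13, -15, -5, -2]
A^⊗3:
  [27, 8, 6, 26, 22]
  [25, 6, 0, 24, 20]
  [17, -2, -4, 16, 12]
  [27, 8, 6, 26, 22]
  [9, -10, -9, 8, 4]
Answer: row 3 of A^⊗3 = [27, 8, 6, 26, 22]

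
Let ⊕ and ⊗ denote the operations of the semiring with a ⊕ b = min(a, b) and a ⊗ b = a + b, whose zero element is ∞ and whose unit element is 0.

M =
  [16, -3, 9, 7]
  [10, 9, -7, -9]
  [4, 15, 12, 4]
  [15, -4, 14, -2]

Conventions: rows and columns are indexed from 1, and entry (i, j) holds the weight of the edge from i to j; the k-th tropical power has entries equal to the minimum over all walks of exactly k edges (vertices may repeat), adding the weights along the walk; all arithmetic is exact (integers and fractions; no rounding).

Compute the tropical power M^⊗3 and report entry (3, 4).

M^⊗2:
  [7, 3, -10, -12]
  [-3, -13, 2, -11]
  [16, 0, 8, 2]
  [6, -6, -11, -13]
M^⊗3:
  [-6, -16, -4, -14]
  [-3, -15, -20, -22]
  [10, -2, -7, -9]
  [-7, -17, -13, -15]
Key observation: the optimum is the walk 3->4->2->4, with weight 4 + (-4) + (-9) = -9.
Optimal value attained by: walk 3->4->2->4.
Answer: (M^⊗3)[3][4] = -9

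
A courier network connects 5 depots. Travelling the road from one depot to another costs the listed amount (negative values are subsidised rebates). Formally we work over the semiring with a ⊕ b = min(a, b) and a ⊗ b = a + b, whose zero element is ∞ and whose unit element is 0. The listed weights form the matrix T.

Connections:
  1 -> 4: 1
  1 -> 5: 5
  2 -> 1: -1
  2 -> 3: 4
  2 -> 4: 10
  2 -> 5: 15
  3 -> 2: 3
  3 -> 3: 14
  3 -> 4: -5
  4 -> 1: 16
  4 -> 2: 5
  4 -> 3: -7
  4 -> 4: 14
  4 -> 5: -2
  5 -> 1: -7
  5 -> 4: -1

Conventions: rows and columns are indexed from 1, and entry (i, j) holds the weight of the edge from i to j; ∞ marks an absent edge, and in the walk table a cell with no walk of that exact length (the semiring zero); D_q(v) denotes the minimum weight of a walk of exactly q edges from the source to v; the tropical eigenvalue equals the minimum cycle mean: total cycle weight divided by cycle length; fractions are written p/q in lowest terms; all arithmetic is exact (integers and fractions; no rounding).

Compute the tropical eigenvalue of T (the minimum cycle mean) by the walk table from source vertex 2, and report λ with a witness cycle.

q=0: [∞, 0, ∞, ∞, ∞]
q=1: [-1, ∞, 4, 10, 15]
q=2: [8, 7, 3, -1, 4]
q=3: [-3, 4, -8, -2, -3]
q=4: [-10, -5, -9, -13, -4]
q=5: [-11, -8, -20, -14, -15]
Optimal cycle mean attained by: cycle 3->4->3, total (-5) + (-7), length 2.
Answer: λ = -6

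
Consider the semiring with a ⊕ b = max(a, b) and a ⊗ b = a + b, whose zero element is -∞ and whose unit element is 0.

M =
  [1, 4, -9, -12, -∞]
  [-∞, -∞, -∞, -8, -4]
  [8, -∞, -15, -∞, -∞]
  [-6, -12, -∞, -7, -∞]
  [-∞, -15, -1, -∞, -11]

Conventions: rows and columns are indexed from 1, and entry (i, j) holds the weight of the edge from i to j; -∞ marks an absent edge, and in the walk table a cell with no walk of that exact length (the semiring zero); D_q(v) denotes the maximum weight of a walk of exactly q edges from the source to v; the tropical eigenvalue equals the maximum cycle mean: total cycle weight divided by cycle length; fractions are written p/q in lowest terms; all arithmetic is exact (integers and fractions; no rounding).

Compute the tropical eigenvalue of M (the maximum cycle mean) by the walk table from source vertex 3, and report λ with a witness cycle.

q=0: [-∞, -∞, 0, -∞, -∞]
q=1: [8, -∞, -15, -∞, -∞]
q=2: [9, 12, -1, -4, -∞]
q=3: [10, 13, 0, 4, 8]
q=4: [11, 14, 7, 5, 9]
q=5: [15, 15, 8, 6, 10]
Optimal cycle mean attained by: cycle 1->2->5->3->1, total 4 + (-4) + (-1) + 8, length 4.
Answer: λ = 7/4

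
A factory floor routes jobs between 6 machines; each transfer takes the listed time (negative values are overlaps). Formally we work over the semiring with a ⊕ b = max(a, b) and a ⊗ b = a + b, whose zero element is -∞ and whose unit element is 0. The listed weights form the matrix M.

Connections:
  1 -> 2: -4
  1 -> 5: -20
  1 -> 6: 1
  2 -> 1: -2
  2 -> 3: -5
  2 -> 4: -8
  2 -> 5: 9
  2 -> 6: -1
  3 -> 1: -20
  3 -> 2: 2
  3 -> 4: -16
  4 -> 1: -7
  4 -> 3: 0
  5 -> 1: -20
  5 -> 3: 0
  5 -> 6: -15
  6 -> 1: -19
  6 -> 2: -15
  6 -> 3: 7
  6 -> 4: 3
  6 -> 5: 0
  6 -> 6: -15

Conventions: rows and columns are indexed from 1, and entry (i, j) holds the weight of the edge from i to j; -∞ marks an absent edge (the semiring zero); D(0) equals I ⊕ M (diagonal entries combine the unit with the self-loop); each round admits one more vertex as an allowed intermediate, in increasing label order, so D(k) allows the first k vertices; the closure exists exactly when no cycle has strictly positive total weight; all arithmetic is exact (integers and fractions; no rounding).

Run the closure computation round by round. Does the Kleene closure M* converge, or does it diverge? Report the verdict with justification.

D(0):
  [0, -4, -∞, -∞, -20, 1]
  [-2, 0, -5, -8, 9, -1]
  [-20, 2, 0, -16, -∞, -∞]
  [-7, -∞, 0, 0, -∞, -∞]
  [-20, -∞, 0, -∞, 0, -15]
  [-19, -15, 7, 3, 0, 0]
D(1):
  [0, -4, -∞, -∞, -20, 1]
  [-2, 0, -5, -8, 9, -1]
  [-20, 2, 0, -16, -40, -19]
  [-7, -11, 0, 0, -27, -6]
  [-20, -24, 0, -∞, 0, -15]
  [-19, -15, 7, 3, 0, 0]
D(2):
  [0, -4, -9, -12, 5, 1]
  [-2, 0, -5, -8, 9, -1]
  [0, 2, 0, -6, 11, 1]
  [-7, -11, 0, 0, -2, -6]
  [-20, -24, 0, -32, 0, -15]
  [-17, -15, 7, 3, 0, 0]
Detection: at round 3, diagonal entry (5, 5) turns strictly positive.
Key observation: the cycle 5->3->2->5 has total weight 0 + 2 + 9, which is strictly positive.
Answer: DIVERGES — positive cycle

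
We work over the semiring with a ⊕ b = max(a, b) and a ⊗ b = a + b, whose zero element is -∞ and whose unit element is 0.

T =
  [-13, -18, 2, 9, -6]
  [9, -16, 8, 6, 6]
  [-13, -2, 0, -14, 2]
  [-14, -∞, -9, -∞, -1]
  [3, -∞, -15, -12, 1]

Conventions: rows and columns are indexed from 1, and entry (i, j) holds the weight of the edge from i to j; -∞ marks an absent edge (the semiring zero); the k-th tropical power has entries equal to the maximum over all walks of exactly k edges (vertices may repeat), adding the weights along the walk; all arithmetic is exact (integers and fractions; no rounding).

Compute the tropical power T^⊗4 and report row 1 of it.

T^⊗2:
  [-3, 0, 2, -4, 8]
  [9, 6, 11, 18, 10]
  [7, -2, 6, 4, 4]
  [2, -11, -9, -5, 0]
  [4, -15, 5, 12, 2]
T^⊗3:
  [11, 0, 8, 6, 9]
  [15, 9, 14, 18, 17]
  [7, 4, 9, 16, 8]
  [3, -11, 4, 11, 1]
  [5, 3, 6, 13, 11]
T^⊗4:
  [12, 6, 13, 20, 10]
  [20, 12, 17, 24, 18]
  [13, 7, 12, 16, 15]
  [4, 2, 5, 12, 10]
  [14, 4, 11, 14, 12]
Answer: row 1 of T^⊗4 = [12, 6, 13, 20, 10]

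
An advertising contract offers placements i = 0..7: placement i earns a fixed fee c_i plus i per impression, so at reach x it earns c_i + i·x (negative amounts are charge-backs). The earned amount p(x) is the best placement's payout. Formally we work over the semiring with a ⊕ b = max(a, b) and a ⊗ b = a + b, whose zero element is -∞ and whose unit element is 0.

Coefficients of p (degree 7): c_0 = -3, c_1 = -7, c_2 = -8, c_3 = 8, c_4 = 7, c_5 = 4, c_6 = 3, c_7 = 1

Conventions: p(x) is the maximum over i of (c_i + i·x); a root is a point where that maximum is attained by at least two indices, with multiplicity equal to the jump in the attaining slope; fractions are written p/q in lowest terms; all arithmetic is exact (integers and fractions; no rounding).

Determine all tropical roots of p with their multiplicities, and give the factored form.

hull edge (i=0, c=-3) to (i=3, c=8): slope 11/3, span 3
hull edge (i=3, c=8) to (i=4, c=7): slope -1, span 1
hull edge (i=4, c=7) to (i=7, c=1): slope -2, span 3
Factored form: p(x) = 1 ⊗ (x ⊕ (-11/3)) ⊗ (x ⊕ (-11/3)) ⊗ (x ⊕ (-11/3)) ⊗ (x ⊕ 1) ⊗ (x ⊕ 2) ⊗ (x ⊕ 2) ⊗ (x ⊕ 2)
Answer: roots = -11/3 (mult 3), 1 (mult 1), 2 (mult 3)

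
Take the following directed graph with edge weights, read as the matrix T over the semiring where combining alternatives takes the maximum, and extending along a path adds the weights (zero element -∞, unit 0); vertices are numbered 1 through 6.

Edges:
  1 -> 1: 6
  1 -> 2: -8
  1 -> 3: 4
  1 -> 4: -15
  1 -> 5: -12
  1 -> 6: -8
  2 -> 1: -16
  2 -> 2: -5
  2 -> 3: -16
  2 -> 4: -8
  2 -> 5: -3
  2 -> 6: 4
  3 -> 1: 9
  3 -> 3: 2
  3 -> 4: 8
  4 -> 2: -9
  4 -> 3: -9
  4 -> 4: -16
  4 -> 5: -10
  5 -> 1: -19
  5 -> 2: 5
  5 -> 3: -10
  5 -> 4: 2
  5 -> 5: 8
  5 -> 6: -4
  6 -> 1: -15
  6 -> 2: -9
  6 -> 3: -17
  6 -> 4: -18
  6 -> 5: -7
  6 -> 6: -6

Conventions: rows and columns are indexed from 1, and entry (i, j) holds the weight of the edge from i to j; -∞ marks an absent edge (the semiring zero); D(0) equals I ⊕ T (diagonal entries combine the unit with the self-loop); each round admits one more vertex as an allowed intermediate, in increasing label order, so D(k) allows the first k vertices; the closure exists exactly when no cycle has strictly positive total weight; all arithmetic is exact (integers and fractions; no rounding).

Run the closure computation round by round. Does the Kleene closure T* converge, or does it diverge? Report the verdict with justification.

Detection: at round 0, diagonal entry (1, 1) turns strictly positive.
Key observation: the cycle 1->1 has total weight 6, which is strictly positive.
Answer: DIVERGES — positive cycle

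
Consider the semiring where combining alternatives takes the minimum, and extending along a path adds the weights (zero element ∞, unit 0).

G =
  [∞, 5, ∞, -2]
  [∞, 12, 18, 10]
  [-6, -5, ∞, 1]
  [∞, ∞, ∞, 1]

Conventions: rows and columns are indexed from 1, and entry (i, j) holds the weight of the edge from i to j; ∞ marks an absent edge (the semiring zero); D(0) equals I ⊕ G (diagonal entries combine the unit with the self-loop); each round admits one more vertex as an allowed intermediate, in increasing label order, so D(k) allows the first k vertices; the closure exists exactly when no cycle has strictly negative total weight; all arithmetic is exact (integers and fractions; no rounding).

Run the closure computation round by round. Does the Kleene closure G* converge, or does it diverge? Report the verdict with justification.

D(0):
  [0, 5, ∞, -2]
  [∞, 0, 18, 10]
  [-6, -5, 0, 1]
  [∞, ∞, ∞, 0]
D(1):
  [0, 5, ∞, -2]
  [∞, 0, 18, 10]
  [-6, -5, 0, -8]
  [∞, ∞, ∞, 0]
D(2):
  [0, 5, 23, -2]
  [∞, 0, 18, 10]
  [-6, -5, 0, -8]
  [∞, ∞, ∞, 0]
D(3):
  [0, 5, 23, -2]
  [12, 0, 18, 10]
  [-6, -5, 0, -8]
  [∞, ∞, ∞, 0]
D(4):
  [0, 5, 23, -2]
  [12, 0, 18, 10]
  [-6, -5, 0, -8]
  [∞, ∞, ∞, 0]
Key observation: every diagonal entry stays at the unit through all rounds, so no improving cycle exists.
Answer: CONVERGES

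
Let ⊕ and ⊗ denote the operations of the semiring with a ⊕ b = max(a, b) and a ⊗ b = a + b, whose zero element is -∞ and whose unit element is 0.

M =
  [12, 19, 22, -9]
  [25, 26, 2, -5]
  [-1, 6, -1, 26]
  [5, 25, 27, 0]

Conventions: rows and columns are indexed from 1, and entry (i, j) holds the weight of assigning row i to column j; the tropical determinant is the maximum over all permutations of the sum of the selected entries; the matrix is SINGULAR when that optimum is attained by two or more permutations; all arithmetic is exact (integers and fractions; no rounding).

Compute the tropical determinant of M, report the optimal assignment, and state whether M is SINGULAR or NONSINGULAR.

σ = (1, 2, 3, 4): 12 + 26 + (-1) + 0 = 37
σ = (1, 2, 4, 3): 12 + 26 + 26 + 27 = 91
σ = (1, 3, 2, 4): 12 + 2 + 6 + 0 = 20
σ = (1, 3, 4, 2): 12 + 2 + 26 + 25 = 65
σ = (1, 4, 2, 3): 12 + (-5) + 6 + 27 = 40
σ = (1, 4, 3, 2): 12 + (-5) + (-1) + 25 = 31
σ = (2, 1, 3, 4): 19 + 25 + (-1) + 0 = 43
σ = (2, 1, 4, 3): 19 + 25 + 26 + 27 = 97
σ = (2, 3, 1, 4): 19 + 2 + (-1) + 0 = 20
σ = (2, 3, 4, 1): 19 + 2 + 26 + 5 = 52
σ = (2, 4, 1, 3): 19 + (-5) + (-1) + 27 = 40
σ = (2, 4, 3, 1): 19 + (-5) + (-1) + 5 = 18
σ = (3, 1, 2, 4): 22 + 25 + 6 + 0 = 53
σ = (3, 1, 4, 2): 22 + 25 + 26 + 25 = 98
σ = (3, 2, 1, 4): 22 + 26 + (-1) + 0 = 47
σ = (3, 2, 4, 1): 22 + 26 + 26 + 5 = 79
σ = (3, 4, 1, 2): 22 + (-5) + (-1) + 25 = 41
σ = (3, 4, 2, 1): 22 + (-5) + 6 + 5 = 28
σ = (4, 1, 2, 3): (-9) + 25 + 6 + 27 = 49
σ = (4, 1, 3, 2): (-9) + 25 + (-1) + 25 = 40
σ = (4, 2, 1, 3): (-9) + 26 + (-1) + 27 = 43
σ = (4, 2, 3, 1): (-9) + 26 + (-1) + 5 = 21
σ = (4, 3, 1, 2): (-9) + 2 + (-1) + 25 = 17
σ = (4, 3, 2, 1): (-9) + 2 + 6 + 5 = 4
Optimal value attained by: σ = (3, 1, 4, 2).
Answer: det⊕(M) = 98; verdict: NONSINGULAR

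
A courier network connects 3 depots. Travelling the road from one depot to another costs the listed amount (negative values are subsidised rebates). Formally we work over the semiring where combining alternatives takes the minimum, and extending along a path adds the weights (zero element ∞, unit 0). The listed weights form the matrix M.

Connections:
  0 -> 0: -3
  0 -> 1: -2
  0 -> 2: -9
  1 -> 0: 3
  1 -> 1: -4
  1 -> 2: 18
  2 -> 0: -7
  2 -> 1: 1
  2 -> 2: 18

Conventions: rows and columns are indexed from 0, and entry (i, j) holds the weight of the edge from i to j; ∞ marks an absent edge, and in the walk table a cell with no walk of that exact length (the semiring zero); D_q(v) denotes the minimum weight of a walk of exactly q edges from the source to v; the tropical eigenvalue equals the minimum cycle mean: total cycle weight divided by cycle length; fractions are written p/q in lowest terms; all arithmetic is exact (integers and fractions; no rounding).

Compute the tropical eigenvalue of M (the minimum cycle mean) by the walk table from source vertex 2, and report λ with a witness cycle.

q=0: [∞, ∞, 0]
q=1: [-7, 1, 18]
q=2: [-10, -9, -16]
q=3: [-23, -15, -19]
Optimal cycle mean attained by: cycle 0->2->0, total (-9) + (-7), length 2.
Answer: λ = -8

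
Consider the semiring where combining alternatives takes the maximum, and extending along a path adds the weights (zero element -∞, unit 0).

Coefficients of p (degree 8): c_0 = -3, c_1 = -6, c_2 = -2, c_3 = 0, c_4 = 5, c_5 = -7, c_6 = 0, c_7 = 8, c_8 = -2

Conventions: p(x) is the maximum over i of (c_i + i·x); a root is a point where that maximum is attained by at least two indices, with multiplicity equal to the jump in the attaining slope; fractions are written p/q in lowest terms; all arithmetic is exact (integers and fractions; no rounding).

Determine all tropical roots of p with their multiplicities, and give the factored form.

hull edge (i=0, c=-3) to (i=4, c=5): slope 2, span 4
hull edge (i=4, c=5) to (i=7, c=8): slope 1, span 3
hull edge (i=7, c=8) to (i=8, c=-2): slope -10, span 1
Factored form: p(x) = -2 ⊗ (x ⊕ (-2)) ⊗ (x ⊕ (-2)) ⊗ (x ⊕ (-2)) ⊗ (x ⊕ (-2)) ⊗ (x ⊕ (-1)) ⊗ (x ⊕ (-1)) ⊗ (x ⊕ (-1)) ⊗ (x ⊕ 10)
Answer: roots = -2 (mult 4), -1 (mult 3), 10 (mult 1)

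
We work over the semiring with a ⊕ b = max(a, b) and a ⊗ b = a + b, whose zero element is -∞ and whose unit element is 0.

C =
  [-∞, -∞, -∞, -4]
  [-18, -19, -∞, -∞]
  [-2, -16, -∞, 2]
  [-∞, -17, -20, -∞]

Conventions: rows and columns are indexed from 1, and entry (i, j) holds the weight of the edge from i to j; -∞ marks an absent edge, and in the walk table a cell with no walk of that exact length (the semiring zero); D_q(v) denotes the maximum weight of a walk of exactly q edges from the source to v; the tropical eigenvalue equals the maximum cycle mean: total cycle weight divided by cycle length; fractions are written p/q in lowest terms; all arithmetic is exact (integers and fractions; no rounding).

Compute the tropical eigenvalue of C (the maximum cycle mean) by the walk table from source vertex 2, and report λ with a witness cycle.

q=0: [-∞, 0, -∞, -∞]
q=1: [-18, -19, -∞, -∞]
q=2: [-37, -38, -∞, -22]
q=3: [-56, -39, -42, -41]
q=4: [-44, -58, -61, -40]
Optimal cycle mean attained by: cycle 1->4->3->1, total (-4) + (-20) + (-2), length 3.
Answer: λ = -26/3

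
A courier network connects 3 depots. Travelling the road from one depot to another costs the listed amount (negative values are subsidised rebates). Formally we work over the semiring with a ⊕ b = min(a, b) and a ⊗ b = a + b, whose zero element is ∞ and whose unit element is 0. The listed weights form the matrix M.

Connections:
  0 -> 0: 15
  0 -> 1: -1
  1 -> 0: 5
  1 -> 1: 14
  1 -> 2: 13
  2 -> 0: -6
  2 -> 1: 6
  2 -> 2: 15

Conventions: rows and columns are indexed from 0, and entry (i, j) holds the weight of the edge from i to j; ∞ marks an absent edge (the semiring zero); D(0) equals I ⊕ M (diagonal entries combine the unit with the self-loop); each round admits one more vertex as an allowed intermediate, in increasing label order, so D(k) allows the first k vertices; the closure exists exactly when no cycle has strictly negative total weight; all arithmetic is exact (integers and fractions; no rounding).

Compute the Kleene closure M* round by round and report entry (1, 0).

D(0):
  [0, -1, ∞]
  [5, 0, 13]
  [-6, 6, 0]
D(1):
  [0, -1, ∞]
  [5, 0, 13]
  [-6, -7, 0]
D(2):
  [0, -1, 12]
  [5, 0, 13]
  [-6, -7, 0]
D(3):
  [0, -1, 12]
  [5, 0, 13]
  [-6, -7, 0]
Answer: M*[1][0] = 5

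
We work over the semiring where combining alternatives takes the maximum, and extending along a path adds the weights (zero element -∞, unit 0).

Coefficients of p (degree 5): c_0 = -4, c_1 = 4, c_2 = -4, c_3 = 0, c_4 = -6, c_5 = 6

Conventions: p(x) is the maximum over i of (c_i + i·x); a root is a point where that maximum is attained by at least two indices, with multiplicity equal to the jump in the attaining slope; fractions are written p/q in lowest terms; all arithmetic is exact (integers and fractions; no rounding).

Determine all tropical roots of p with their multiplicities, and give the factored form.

hull edge (i=0, c=-4) to (i=1, c=4): slope 8, span 1
hull edge (i=1, c=4) to (i=5, c=6): slope 1/2, span 4
Factored form: p(x) = 6 ⊗ (x ⊕ (-8)) ⊗ (x ⊕ (-1/2)) ⊗ (x ⊕ (-1/2)) ⊗ (x ⊕ (-1/2)) ⊗ (x ⊕ (-1/2))
Answer: roots = -8 (mult 1), -1/2 (mult 4)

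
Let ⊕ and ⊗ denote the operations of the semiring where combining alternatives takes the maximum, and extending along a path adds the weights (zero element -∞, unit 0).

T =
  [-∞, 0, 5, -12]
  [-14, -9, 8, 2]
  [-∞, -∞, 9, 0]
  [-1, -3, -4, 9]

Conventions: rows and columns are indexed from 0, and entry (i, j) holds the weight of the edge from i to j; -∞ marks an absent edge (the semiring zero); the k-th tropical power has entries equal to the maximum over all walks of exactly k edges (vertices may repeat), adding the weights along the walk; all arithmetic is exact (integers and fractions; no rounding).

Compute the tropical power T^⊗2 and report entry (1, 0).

T^⊗2:
  [-13, -9, 14, 5]
  [1, -1, 17, 11]
  [-1, -3, 18, 9]
  [8, 6, 5, 18]
Key observation: the optimum is the walk 1->3->0, with weight 2 + (-1) = 1.
Optimal value attained by: walk 1->3->0.
Answer: (T^⊗2)[1][0] = 1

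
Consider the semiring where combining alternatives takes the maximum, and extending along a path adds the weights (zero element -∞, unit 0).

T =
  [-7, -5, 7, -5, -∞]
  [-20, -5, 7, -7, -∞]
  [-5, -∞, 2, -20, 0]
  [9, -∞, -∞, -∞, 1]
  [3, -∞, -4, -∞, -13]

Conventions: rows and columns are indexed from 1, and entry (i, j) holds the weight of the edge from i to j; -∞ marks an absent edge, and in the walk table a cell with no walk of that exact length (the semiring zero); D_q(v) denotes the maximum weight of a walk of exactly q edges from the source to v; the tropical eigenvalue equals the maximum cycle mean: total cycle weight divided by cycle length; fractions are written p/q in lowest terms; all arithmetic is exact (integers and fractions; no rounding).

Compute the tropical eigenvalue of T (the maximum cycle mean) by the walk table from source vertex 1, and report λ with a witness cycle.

q=0: [0, -∞, -∞, -∞, -∞]
q=1: [-7, -5, 7, -5, -∞]
q=2: [4, -10, 9, -12, 7]
q=3: [10, -1, 11, -1, 9]
q=4: [12, 5, 17, 5, 11]
q=5: [14, 7, 19, 7, 17]
Optimal cycle mean attained by: cycle 1->3->5->1, total 7 + 0 + 3, length 3.
Answer: λ = 10/3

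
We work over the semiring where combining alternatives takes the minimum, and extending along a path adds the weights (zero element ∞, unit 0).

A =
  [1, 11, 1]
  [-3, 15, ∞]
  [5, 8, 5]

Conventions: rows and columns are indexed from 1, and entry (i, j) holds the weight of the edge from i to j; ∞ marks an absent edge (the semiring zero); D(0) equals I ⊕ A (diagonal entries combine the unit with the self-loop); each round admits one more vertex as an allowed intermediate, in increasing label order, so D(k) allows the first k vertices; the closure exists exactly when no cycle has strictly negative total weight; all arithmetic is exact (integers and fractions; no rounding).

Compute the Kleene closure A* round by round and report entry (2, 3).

D(0):
  [0, 11, 1]
  [-3, 0, ∞]
  [5, 8, 0]
D(1):
  [0, 11, 1]
  [-3, 0, -2]
  [5, 8, 0]
D(2):
  [0, 11, 1]
  [-3, 0, -2]
  [5, 8, 0]
D(3):
  [0, 9, 1]
  [-3, 0, -2]
  [5, 8, 0]
Answer: A*[2][3] = -2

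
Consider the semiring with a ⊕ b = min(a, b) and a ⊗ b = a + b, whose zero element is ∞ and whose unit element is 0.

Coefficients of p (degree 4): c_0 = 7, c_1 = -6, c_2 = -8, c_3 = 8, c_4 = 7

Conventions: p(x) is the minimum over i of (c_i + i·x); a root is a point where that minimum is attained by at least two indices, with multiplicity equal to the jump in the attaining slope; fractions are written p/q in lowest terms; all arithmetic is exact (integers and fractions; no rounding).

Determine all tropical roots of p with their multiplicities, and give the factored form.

hull edge (i=0, c=7) to (i=1, c=-6): slope -13, span 1
hull edge (i=1, c=-6) to (i=2, c=-8): slope -2, span 1
hull edge (i=2, c=-8) to (i=4, c=7): slope 15/2, span 2
Factored form: p(x) = 7 ⊗ (x ⊕ (-15/2)) ⊗ (x ⊕ (-15/2)) ⊗ (x ⊕ 2) ⊗ (x ⊕ 13)
Answer: roots = -15/2 (mult 2), 2 (mult 1), 13 (mult 1)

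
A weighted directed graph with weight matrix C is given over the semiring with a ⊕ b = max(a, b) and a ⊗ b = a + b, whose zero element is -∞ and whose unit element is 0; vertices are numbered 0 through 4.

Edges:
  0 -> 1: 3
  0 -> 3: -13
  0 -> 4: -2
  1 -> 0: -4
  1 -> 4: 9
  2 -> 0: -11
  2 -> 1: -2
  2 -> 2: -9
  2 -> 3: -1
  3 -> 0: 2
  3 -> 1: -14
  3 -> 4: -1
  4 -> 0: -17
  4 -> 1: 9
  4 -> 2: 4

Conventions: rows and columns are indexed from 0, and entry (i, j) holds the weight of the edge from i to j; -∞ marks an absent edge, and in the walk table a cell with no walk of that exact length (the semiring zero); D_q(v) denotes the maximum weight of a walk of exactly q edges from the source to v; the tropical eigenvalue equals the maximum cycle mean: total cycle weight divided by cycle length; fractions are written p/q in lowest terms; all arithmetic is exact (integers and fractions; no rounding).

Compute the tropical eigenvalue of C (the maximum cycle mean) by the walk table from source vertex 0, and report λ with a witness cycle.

q=0: [0, -∞, -∞, -∞, -∞]
q=1: [-∞, 3, -∞, -13, -2]
q=2: [-1, 7, 2, -∞, 12]
q=3: [3, 21, 16, 1, 16]
q=4: [17, 25, 20, 15, 30]
q=5: [21, 39, 34, 19, 34]
Optimal cycle mean attained by: cycle 1->4->1, total 9 + 9, length 2.
Answer: λ = 9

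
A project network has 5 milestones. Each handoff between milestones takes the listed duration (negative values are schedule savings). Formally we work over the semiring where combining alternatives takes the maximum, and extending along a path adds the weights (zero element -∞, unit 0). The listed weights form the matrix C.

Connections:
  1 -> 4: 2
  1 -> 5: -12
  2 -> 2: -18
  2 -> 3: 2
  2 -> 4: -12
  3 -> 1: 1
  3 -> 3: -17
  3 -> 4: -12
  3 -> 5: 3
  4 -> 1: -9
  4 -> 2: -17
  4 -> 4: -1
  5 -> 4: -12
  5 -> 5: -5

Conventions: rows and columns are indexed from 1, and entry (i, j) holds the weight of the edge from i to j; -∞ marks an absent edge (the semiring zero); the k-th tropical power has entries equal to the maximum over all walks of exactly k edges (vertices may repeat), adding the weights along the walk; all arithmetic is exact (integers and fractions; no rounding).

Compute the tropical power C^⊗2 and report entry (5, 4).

C^⊗2:
  [-7, -15, -∞, 1, -17]
  [3, -29, -15, -10, 5]
  [-16, -29, -34, 3, -2]
  [-10, -18, -15, -2, -21]
  [-21, -29, -∞, -13, -10]
Key observation: the optimum is the walk 5->4->4, with weight (-12) + (-1) = -13.
Optimal value attained by: walk 5->4->4.
Answer: (C^⊗2)[5][4] = -13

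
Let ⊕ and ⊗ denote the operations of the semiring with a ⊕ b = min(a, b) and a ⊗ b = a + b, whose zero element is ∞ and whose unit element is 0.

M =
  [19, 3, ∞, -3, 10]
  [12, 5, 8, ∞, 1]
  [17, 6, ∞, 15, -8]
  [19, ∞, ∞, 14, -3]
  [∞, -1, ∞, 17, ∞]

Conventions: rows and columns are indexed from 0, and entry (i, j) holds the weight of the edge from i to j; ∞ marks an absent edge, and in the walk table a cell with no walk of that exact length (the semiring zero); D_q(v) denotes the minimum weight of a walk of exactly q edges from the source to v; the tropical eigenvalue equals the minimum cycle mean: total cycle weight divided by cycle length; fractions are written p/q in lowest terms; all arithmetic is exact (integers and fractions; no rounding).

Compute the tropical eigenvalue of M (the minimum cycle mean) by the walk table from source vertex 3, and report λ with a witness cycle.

q=0: [∞, ∞, ∞, 0, ∞]
q=1: [19, ∞, ∞, 14, -3]
q=2: [33, -4, ∞, 14, 11]
q=3: [8, 1, 4, 28, -3]
q=4: [13, -4, 9, 5, -4]
q=5: [8, -5, 4, 10, -3]
Optimal cycle mean attained by: cycle 1->2->4->1, total 8 + (-8) + (-1), length 3.
Answer: λ = -1/3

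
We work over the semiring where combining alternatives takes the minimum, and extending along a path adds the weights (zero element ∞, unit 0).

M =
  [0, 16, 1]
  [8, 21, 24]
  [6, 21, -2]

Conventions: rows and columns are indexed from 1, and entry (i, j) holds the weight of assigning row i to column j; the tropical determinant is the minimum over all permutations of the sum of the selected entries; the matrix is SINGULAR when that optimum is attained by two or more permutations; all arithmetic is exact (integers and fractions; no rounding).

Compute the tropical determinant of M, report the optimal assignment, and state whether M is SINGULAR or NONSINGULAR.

σ = (1, 2, 3): 0 + 21 + (-2) = 19
σ = (1, 3, 2): 0 + 24 + 21 = 45
σ = (2, 1, 3): 16 + 8 + (-2) = 22
σ = (2, 3, 1): 16 + 24 + 6 = 46
σ = (3, 1, 2): 1 + 8 + 21 = 30
σ = (3, 2, 1): 1 + 21 + 6 = 28
Optimal value attained by: σ = (1, 2, 3).
Answer: det⊕(M) = 19; verdict: NONSINGULAR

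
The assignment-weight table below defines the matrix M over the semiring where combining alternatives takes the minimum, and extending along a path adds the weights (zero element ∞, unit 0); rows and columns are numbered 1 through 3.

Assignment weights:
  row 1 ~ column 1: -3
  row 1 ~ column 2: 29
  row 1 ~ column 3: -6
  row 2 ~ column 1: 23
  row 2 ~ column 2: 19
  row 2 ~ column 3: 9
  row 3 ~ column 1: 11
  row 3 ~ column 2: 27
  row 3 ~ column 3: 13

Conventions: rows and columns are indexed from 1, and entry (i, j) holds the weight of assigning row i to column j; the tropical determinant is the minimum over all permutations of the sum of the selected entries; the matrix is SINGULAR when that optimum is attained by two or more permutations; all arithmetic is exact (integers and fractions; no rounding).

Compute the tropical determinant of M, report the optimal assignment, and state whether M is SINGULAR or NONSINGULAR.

σ = (1, 2, 3): (-3) + 19 + 13 = 29
σ = (1, 3, 2): (-3) + 9 + 27 = 33
σ = (2, 1, 3): 29 + 23 + 13 = 65
σ = (2, 3, 1): 29 + 9 + 11 = 49
σ = (3, 1, 2): (-6) + 23 + 27 = 44
σ = (3, 2, 1): (-6) + 19 + 11 = 24
Optimal value attained by: σ = (3, 2, 1).
Answer: det⊕(M) = 24; verdict: NONSINGULAR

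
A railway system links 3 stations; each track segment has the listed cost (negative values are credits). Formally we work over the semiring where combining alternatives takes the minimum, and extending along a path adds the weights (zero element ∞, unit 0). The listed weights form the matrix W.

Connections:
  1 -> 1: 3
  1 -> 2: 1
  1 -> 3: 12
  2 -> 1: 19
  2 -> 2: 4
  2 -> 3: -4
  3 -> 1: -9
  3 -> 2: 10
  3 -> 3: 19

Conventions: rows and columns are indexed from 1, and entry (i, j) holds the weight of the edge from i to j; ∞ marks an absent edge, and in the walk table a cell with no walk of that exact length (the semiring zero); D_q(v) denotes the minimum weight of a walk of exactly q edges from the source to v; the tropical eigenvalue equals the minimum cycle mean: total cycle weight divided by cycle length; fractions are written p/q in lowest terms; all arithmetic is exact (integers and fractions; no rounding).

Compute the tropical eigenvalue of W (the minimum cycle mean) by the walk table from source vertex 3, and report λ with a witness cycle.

q=0: [∞, ∞, 0]
q=1: [-9, 10, 19]
q=2: [-6, -8, 3]
q=3: [-6, -5, -12]
Optimal cycle mean attained by: cycle 1->2->3->1, total 1 + (-4) + (-9), length 3.
Answer: λ = -4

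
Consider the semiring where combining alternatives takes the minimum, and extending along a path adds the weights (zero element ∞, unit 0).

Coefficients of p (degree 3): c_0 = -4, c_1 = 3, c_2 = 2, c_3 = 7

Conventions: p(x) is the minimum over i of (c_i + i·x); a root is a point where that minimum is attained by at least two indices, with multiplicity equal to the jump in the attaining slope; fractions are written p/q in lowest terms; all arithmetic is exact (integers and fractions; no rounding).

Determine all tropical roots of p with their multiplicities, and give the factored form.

hull edge (i=0, c=-4) to (i=2, c=2): slope 3, span 2
hull edge (i=2, c=2) to (i=3, c=7): slope 5, span 1
Factored form: p(x) = 7 ⊗ (x ⊕ (-5)) ⊗ (x ⊕ (-3)) ⊗ (x ⊕ (-3))
Answer: roots = -5 (mult 1), -3 (mult 2)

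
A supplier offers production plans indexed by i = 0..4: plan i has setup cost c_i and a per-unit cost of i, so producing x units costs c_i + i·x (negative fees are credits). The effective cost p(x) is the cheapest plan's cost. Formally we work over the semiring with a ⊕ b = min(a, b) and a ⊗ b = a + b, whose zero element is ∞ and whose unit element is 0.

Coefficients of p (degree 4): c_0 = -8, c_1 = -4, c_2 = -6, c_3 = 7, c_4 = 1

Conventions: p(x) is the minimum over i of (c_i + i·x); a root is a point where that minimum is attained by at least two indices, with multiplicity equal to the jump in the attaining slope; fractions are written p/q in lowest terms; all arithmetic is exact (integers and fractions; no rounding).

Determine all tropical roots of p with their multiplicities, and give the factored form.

hull edge (i=0, c=-8) to (i=2, c=-6): slope 1, span 2
hull edge (i=2, c=-6) to (i=4, c=1): slope 7/2, span 2
Factored form: p(x) = 1 ⊗ (x ⊕ (-7/2)) ⊗ (x ⊕ (-7/2)) ⊗ (x ⊕ (-1)) ⊗ (x ⊕ (-1))
Answer: roots = -7/2 (mult 2), -1 (mult 2)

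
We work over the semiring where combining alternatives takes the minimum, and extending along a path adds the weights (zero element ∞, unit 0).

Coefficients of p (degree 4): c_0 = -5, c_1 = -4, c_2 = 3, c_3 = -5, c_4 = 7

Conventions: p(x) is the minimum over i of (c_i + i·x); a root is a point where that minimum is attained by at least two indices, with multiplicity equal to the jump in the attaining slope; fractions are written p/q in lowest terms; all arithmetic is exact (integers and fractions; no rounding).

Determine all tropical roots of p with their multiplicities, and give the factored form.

hull edge (i=0, c=-5) to (i=3, c=-5): slope 0, span 3
hull edge (i=3, c=-5) to (i=4, c=7): slope 12, span 1
Factored form: p(x) = 7 ⊗ (x ⊕ (-12)) ⊗ (x ⊕ 0) ⊗ (x ⊕ 0) ⊗ (x ⊕ 0)
Answer: roots = -12 (mult 1), 0 (mult 3)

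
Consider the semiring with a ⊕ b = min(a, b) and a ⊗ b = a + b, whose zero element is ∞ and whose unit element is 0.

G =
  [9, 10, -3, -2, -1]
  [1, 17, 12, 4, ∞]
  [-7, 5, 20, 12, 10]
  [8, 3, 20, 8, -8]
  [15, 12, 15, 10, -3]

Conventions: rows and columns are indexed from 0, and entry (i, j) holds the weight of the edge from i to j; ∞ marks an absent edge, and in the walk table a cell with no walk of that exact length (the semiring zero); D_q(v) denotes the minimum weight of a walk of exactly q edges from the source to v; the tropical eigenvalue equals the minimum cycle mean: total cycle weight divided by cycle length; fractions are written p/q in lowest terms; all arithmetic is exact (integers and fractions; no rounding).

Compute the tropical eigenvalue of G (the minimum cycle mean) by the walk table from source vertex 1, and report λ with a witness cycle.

q=0: [∞, 0, ∞, ∞, ∞]
q=1: [1, 17, 12, 4, ∞]
q=2: [5, 7, -2, -1, -4]
q=3: [-9, 2, 2, 3, -9]
q=4: [-5, 1, -12, -11, -12]
q=5: [-19, -8, -8, -7, -19]
Optimal cycle mean attained by: cycle 0->2->0, total (-3) + (-7), length 2.
Answer: λ = -5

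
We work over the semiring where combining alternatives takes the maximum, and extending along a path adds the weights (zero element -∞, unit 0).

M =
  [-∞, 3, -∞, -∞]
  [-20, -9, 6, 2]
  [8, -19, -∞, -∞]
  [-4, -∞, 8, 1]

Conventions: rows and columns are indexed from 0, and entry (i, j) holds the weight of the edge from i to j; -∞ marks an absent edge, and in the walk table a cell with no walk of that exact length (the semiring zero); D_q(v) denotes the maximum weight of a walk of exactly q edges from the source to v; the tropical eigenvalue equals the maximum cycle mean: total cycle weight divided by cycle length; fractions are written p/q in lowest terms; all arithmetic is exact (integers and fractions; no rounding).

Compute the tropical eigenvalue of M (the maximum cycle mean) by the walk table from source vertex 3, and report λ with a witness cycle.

q=0: [-∞, -∞, -∞, 0]
q=1: [-4, -∞, 8, 1]
q=2: [16, -1, 9, 2]
q=3: [17, 19, 10, 3]
q=4: [18, 20, 25, 21]
Optimal cycle mean attained by: cycle 0->1->2->0, total 3 + 6 + 8, length 3.
Answer: λ = 17/3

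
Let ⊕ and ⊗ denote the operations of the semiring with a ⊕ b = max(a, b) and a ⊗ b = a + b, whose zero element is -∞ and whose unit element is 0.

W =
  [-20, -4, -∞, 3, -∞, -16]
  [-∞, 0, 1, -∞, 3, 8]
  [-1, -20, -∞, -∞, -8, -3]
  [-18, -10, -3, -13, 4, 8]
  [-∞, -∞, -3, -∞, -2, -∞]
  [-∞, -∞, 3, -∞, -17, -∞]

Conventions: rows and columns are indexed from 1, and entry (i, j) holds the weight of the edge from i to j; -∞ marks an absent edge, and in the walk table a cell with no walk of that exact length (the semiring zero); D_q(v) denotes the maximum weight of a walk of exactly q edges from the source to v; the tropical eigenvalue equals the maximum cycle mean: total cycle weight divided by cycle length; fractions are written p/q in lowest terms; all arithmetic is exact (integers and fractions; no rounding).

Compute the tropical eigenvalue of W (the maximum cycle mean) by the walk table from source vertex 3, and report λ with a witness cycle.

q=0: [-∞, -∞, 0, -∞, -∞, -∞]
q=1: [-1, -20, -∞, -∞, -8, -3]
q=2: [-21, -5, 0, 2, -10, -12]
q=3: [-1, -5, -1, -11, 6, 10]
q=4: [-2, -5, 13, 2, 4, 3]
q=5: [12, -5, 6, 1, 6, 10]
q=6: [5, 8, 13, 15, 5, 9]
Optimal cycle mean attained by: cycle 1->4->6->3->1, total 3 + 8 + 3 + (-1), length 4.
Answer: λ = 13/4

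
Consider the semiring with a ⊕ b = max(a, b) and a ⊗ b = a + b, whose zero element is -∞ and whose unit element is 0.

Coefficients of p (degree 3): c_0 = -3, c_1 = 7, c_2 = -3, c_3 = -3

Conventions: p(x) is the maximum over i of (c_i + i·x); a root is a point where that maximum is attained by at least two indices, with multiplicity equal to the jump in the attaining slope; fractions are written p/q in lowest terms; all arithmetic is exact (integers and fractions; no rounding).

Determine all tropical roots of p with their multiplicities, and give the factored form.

hull edge (i=0, c=-3) to (i=1, c=7): slope 10, span 1
hull edge (i=1, c=7) to (i=3, c=-3): slope -5, span 2
Factored form: p(x) = -3 ⊗ (x ⊕ (-10)) ⊗ (x ⊕ 5) ⊗ (x ⊕ 5)
Answer: roots = -10 (mult 1), 5 (mult 2)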